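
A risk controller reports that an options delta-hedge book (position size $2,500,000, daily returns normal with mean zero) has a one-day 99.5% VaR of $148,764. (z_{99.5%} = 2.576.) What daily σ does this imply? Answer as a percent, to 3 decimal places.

VaR as a fraction: $148,764 / $2,500,000 = 5.951%.
σ = VaR / z = 5.951% / 2.576 = 2.310%.

2.310%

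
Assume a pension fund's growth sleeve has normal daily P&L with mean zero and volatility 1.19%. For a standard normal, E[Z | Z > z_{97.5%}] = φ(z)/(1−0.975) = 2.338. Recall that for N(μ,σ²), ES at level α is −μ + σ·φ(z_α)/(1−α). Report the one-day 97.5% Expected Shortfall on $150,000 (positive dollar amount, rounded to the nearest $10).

$4,170

ES = 1.19% × 2.338 = 2.782%.
On $150,000: 0.02782 × $150,000 = $4,173.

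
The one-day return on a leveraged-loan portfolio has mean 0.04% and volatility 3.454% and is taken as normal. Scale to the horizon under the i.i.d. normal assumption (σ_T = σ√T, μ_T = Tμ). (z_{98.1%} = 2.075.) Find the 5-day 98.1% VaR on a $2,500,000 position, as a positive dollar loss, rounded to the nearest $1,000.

$396,000

σ_{5d} = 3.454% × √5 = 7.723%; μ_{5d} = 5 × 0.04% = 0.200%.
VaR = −(0.200%) + 2.075 × 7.723% = 15.825%.
On $2,500,000: 0.15825 × $2,500,000 = $395,625.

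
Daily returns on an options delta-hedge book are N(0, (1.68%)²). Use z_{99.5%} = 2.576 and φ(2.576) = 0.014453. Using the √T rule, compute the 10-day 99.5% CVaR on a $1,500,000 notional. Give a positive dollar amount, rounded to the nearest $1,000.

σ_{10d} = 1.68% × √10 = 5.313%.
ES multiplier = φ(z)/(1−α) = 0.014453/0.005 = 2.891.
ES = 5.313% × 2.891 = 15.360%; on $1,500,000: $230,400.

$230,000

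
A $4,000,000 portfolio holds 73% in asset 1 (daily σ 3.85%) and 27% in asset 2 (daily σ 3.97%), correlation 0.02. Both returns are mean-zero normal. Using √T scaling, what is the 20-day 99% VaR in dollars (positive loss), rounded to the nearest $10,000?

σ_p = √(0.73²·3.85² + 0.27²·3.97² + 2·0.02·0.73·0.27·3.85·3.97) = 3.028%.
σ_{20d} = 3.028% × √20 = 13.542%.
z(99%) = 2.326.
VaR = 2.326 × 13.542% = 31.499%; on $4,000,000 that is $1,259,960.

$1,260,000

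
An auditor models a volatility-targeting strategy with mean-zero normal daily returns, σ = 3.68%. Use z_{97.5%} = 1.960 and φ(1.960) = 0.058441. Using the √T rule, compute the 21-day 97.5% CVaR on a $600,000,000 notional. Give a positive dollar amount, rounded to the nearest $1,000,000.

$237,000,000

σ_{21d} = 3.68% × √21 = 16.864%.
ES multiplier = φ(z)/(1−α) = 0.058441/0.025 = 2.338.
ES = 16.864% × 2.338 = 39.428%; on $600,000,000: $236,568,000.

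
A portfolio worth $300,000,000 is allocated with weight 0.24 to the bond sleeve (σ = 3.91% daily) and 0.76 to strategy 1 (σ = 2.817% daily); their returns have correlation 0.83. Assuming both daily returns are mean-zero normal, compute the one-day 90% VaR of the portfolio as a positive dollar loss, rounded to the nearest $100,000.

σ_p² = 0.24²·3.91² + 0.76²·2.817² + 2·0.83·0.24·0.76·3.91·2.817 = 8.7991 (%²).
σ_p = √8.7991 = 2.966%.
At 90%, z = 1.282.
VaR = 1.282 × 2.966% = 3.802%; on $300,000,000 that is $11,406,000.

$11,400,000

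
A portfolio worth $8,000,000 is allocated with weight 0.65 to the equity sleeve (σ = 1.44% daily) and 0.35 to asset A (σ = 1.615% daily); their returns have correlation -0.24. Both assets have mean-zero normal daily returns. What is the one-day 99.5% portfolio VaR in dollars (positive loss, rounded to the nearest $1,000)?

$200,000

σ_p² = 0.65²·1.44² + 0.35²·1.615² + 2·-0.24·0.65·0.35·1.44·1.615 = 0.9416 (%²).
σ_p = √0.9416 = 0.970%.
At 99.5%, z = 2.576.
VaR = 2.576 × 0.970% = 2.499%; on $8,000,000 that is $199,920.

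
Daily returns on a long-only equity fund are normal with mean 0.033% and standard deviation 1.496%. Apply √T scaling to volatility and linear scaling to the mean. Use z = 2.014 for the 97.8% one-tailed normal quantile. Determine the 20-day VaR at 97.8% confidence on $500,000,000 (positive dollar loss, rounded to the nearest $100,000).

σ_{20d} = 1.496% × √20 = 6.690%; μ_{20d} = 20 × 0.033% = 0.660%.
VaR = −(0.660%) + 2.014 × 6.690% = 12.814%.
On $500,000,000: 0.12814 × $500,000,000 = $64,070,000.

$64,100,000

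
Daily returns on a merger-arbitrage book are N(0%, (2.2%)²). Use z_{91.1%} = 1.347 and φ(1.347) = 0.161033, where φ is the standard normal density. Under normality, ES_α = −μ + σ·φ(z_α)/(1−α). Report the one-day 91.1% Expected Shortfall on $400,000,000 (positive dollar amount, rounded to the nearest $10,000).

$15,920,000

Tail multiplier: φ(z)/(1−α) = 0.161033 / 0.089 = 1.809.
ES = 2.2% × 1.809 = 3.980%.
On $400,000,000: 0.03980 × $400,000,000 = $15,920,000.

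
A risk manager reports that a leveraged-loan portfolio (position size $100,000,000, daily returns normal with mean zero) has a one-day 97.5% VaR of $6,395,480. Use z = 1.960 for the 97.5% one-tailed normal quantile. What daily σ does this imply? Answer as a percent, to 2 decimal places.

VaR as a fraction: $6,395,480 / $100,000,000 = 6.395%.
σ = VaR / z = 6.395% / 1.960 = 3.263%.

3.26%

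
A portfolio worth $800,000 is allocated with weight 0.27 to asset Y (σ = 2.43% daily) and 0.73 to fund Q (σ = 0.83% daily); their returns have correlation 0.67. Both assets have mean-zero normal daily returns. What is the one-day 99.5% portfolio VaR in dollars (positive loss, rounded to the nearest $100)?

$23,800

σ_p² = 0.27²·2.43² + 0.73²·0.83² + 2·0.67·0.27·0.73·2.43·0.83 = 1.3303 (%²).
σ_p = √1.3303 = 1.153%.
At 99.5%, z = 2.576.
VaR = 2.576 × 1.153% = 2.970%; on $800,000 that is $23,760.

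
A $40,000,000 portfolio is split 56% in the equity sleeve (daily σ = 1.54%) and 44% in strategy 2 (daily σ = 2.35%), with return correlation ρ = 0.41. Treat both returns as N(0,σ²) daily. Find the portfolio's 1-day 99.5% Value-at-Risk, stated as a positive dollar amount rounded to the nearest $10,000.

σ_p² = 0.56²·1.54² + 0.44²·2.35² + 2·0.41·0.56·0.44·1.54·2.35 = 2.5441 (%²).
σ_p = √2.5441 = 1.595%.
At 99.5%, z = 2.576.
VaR = 2.576 × 1.595% = 4.109%; on $40,000,000 that is $1,643,600.

$1,640,000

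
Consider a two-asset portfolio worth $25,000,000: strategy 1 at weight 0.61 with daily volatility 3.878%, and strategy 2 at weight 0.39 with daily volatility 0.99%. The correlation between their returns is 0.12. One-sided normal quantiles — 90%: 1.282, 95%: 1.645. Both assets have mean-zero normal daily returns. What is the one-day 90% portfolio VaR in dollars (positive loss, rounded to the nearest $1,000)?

$783,000

σ_p² = 0.61²·3.878² + 0.39²·0.99² + 2·0.12·0.61·0.39·3.878·0.99 = 5.9642 (%²).
σ_p = √5.9642 = 2.442%.
VaR = 1.282 × 2.442% = 3.131%; on $25,000,000 that is $782,750.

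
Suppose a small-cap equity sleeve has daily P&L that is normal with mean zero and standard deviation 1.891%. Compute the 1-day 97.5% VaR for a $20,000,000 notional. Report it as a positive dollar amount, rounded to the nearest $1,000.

At 97.5% one-sided, z = 1.960.
VaR = z·σ = 1.960 × 1.891% = 3.706%.
On $20,000,000: 0.03706 × $20,000,000 = $741,200.

$741,000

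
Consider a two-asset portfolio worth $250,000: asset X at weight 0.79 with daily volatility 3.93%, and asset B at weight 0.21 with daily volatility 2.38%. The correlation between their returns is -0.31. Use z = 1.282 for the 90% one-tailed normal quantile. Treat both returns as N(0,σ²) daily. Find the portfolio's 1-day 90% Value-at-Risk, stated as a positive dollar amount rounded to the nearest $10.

σ_p² = 0.79²·3.93² + 0.21²·2.38² + 2·-0.31·0.79·0.21·3.93·2.38 = 8.9269 (%²).
σ_p = √8.9269 = 2.988%.
VaR = 1.282 × 2.988% = 3.831%; on $250,000 that is $9,578.

$9,580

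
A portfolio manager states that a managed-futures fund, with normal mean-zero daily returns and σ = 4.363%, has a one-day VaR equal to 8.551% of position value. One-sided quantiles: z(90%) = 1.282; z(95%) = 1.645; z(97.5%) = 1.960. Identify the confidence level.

Implied z = VaR/σ = 8.551 / 4.363 = 1.960.
This matches z(97.5%) = 1.960.

97.5%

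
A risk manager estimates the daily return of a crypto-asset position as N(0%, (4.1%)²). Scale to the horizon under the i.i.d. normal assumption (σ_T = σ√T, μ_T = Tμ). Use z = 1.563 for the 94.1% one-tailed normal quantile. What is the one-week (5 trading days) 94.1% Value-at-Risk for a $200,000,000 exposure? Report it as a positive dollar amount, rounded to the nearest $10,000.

$28,660,000

σ_{5d} = 4.1% × √5 = 9.168%.
VaR = 1.563 × 9.168% = 14.330%.
On $200,000,000: 0.14330 × $200,000,000 = $28,660,000.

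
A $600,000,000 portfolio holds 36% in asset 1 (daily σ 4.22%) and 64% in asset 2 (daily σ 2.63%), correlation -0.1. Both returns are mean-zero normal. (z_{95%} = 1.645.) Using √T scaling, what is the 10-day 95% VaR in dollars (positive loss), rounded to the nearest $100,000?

σ_p = √(0.36²·4.22² + 0.64²·2.63² + 2·-0.1·0.36·0.64·4.22·2.63) = 2.152%.
σ_{10d} = 2.152% × √10 = 6.805%.
VaR = 1.645 × 6.805% = 11.194%; on $600,000,000 that is $67,164,000.

$67,200,000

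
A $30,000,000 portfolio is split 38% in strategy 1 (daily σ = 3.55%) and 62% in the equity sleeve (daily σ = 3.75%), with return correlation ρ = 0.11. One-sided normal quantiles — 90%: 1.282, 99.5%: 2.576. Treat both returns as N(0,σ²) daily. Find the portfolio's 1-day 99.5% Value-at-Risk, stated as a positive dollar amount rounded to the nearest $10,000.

σ_p² = 0.38²·3.55² + 0.62²·3.75² + 2·0.11·0.38·0.62·3.55·3.75 = 7.9154 (%²).
σ_p = √7.9154 = 2.813%.
VaR = 2.576 × 2.813% = 7.246%; on $30,000,000 that is $2,173,800.

$2,170,000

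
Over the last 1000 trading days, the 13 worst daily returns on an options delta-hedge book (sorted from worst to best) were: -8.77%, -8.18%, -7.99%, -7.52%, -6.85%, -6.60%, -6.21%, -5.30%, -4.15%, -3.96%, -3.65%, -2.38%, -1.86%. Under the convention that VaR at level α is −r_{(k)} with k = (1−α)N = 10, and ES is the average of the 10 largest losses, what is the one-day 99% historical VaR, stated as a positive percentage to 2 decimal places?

3.96%

k = 10; the 10th lowest return is -3.96%, so VaR = 3.96%.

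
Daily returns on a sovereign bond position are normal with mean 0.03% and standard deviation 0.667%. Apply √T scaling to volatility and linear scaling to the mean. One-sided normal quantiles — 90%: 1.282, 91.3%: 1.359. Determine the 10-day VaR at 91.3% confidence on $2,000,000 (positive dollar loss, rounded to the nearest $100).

$51,300

σ_{10d} = 0.667% × √10 = 2.109%; μ_{10d} = 10 × 0.03% = 0.300%.
VaR = −(0.300%) + 1.359 × 2.109% = 2.566%.
On $2,000,000: 0.02566 × $2,000,000 = $51,320.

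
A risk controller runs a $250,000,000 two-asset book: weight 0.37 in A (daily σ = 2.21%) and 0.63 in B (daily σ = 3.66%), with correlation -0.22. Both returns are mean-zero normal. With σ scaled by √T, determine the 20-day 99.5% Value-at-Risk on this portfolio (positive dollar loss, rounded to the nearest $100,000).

σ_p = √(0.37²·2.21² + 0.63²·3.66² + 2·-0.22·0.37·0.63·2.21·3.66) = 2.271%.
σ_{20d} = 2.271% × √20 = 10.156%.
z(99.5%) = 2.576.
VaR = 2.576 × 10.156% = 26.162%; on $250,000,000 that is $65,405,000.

$65,400,000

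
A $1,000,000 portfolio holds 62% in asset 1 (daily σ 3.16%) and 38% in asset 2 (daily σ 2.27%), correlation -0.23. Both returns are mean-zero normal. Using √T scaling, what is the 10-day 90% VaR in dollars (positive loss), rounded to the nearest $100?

$79,100

σ_p = √(0.62²·3.16² + 0.38²·2.27² + 2·-0.23·0.62·0.38·3.16·2.27) = 1.951%.
σ_{10d} = 1.951% × √10 = 6.170%.
z(90%) = 1.282.
VaR = 1.282 × 6.170% = 7.910%; on $1,000,000 that is $79,100.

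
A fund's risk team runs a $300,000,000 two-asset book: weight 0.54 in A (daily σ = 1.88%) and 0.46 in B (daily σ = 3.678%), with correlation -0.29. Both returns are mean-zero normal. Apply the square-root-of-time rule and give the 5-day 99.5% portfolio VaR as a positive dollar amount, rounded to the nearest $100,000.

$29,400,000

σ_p = √(0.54²·1.88² + 0.46²·3.678² + 2·-0.29·0.54·0.46·1.88·3.678) = 1.702%.
σ_{5d} = 1.702% × √5 = 3.806%.
z(99.5%) = 2.576.
VaR = 2.576 × 3.806% = 9.804%; on $300,000,000 that is $29,412,000.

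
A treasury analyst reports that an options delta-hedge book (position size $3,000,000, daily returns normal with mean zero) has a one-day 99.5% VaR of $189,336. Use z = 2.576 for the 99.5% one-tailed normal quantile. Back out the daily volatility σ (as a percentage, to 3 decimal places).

2.450%

VaR as a fraction: $189,336 / $3,000,000 = 6.311%.
σ = VaR / z = 6.311% / 2.576 = 2.450%.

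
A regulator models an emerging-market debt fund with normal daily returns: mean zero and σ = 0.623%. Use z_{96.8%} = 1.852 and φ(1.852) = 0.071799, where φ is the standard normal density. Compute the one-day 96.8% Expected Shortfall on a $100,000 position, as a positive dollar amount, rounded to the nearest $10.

Tail multiplier: φ(z)/(1−α) = 0.071799 / 0.032 = 2.244.
ES = 0.623% × 2.244 = 1.398%.
On $100,000: 0.01398 × $100,000 = $1,398.

$1,400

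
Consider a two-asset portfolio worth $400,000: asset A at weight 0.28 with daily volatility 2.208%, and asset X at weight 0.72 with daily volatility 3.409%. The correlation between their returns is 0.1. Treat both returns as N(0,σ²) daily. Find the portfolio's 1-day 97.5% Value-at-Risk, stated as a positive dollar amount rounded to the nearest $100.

$20,300

σ_p² = 0.28²·2.208² + 0.72²·3.409² + 2·0.1·0.28·0.72·2.208·3.409 = 6.7102 (%²).
σ_p = √6.7102 = 2.590%.
At 97.5%, z = 1.960.
VaR = 1.960 × 2.590% = 5.076%; on $400,000 that is $20,304.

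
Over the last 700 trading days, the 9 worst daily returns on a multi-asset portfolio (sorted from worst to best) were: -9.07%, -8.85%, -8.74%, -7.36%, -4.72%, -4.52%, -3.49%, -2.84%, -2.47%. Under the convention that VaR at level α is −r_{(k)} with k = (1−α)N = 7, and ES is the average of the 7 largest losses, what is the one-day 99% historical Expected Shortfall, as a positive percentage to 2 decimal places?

6.68%

The 7 worst returns sum to -46.75%.
ES = −(-46.75%) / 7 = 6.6785…% ≈ 6.68%.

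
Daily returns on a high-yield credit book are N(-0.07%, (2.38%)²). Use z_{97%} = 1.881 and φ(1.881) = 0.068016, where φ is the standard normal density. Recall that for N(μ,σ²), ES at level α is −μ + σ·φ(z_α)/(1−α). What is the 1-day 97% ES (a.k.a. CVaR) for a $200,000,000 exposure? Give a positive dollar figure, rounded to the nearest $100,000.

$10,900,000

Tail multiplier: φ(z)/(1−α) = 0.068016 / 0.03 = 2.267.
ES = −(-0.07%) + 2.38% × 2.267 = 5.465%.
On $200,000,000: 0.05465 × $200,000,000 = $10,930,000.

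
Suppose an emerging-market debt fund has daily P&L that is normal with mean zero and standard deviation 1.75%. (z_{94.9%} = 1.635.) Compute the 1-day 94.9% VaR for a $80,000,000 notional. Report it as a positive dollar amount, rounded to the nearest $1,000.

VaR = z·σ = 1.635 × 1.75% = 2.861%.
On $80,000,000: 0.02861 × $80,000,000 = $2,288,800.

$2,289,000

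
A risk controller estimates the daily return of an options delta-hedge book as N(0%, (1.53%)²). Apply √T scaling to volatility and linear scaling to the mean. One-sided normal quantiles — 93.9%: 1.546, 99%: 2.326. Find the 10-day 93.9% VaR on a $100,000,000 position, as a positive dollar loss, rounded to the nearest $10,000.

$7,480,000

σ_{10d} = 1.53% × √10 = 4.838%.
VaR = 1.546 × 4.838% = 7.480%.
On $100,000,000: 0.07480 × $100,000,000 = $7,480,000.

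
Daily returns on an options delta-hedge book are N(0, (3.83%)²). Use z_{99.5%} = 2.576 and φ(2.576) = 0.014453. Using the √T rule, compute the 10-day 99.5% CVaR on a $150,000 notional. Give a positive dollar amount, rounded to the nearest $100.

σ_{10d} = 3.83% × √10 = 12.112%.
ES multiplier = φ(z)/(1−α) = 0.014453/0.005 = 2.891.
ES = 12.112% × 2.891 = 35.016%; on $150,000: $52,524.

$52,500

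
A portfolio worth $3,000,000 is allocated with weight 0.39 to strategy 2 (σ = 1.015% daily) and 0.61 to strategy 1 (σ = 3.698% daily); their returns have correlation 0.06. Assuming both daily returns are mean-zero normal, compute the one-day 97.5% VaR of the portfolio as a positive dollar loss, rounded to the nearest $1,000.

$136,000

σ_p² = 0.39²·1.015² + 0.61²·3.698² + 2·0.06·0.39·0.61·1.015·3.698 = 5.3524 (%²).
σ_p = √5.3524 = 2.314%.
At 97.5%, z = 1.960.
VaR = 1.960 × 2.314% = 4.535%; on $3,000,000 that is $136,050.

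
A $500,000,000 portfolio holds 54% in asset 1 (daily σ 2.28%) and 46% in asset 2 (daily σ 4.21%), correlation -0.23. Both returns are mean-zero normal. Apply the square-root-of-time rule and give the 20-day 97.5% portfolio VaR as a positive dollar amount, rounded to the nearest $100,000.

σ_p = √(0.54²·2.28² + 0.46²·4.21² + 2·-0.23·0.54·0.46·2.28·4.21) = 2.042%.
σ_{20d} = 2.042% × √20 = 9.132%.
z(97.5%) = 1.960.
VaR = 1.960 × 9.132% = 17.899%; on $500,000,000 that is $89,495,000.

$89,500,000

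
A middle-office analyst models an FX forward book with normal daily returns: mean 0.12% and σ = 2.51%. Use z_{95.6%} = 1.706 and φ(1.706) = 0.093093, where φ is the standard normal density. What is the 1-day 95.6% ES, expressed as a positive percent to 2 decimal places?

5.19%

Tail multiplier: φ(z)/(1−α) = 0.093093 / 0.044 = 2.116.
ES = −(0.12%) + 2.51% × 2.116 = 5.191%.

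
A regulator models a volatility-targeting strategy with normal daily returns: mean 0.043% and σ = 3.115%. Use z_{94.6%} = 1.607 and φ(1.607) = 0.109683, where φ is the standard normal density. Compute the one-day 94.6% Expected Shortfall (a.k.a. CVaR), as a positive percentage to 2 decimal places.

Tail multiplier: φ(z)/(1−α) = 0.109683 / 0.054 = 2.031.
ES = −(0.043%) + 3.115% × 2.031 = 6.284%.

6.28%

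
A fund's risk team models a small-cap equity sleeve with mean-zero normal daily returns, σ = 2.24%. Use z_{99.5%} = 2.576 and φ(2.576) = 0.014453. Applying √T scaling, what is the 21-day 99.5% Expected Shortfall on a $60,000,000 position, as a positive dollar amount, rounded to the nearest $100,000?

$17,800,000

σ_{21d} = 2.24% × √21 = 10.265%.
ES multiplier = φ(z)/(1−α) = 0.014453/0.005 = 2.891.
ES = 10.265% × 2.891 = 29.676%; on $60,000,000: $17,805,600.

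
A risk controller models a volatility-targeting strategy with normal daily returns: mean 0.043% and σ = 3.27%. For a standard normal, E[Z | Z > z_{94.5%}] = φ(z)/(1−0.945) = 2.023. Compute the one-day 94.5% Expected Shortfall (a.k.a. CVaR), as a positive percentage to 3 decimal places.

6.572%

ES = −(0.043%) + 3.27% × 2.023 = 6.572%.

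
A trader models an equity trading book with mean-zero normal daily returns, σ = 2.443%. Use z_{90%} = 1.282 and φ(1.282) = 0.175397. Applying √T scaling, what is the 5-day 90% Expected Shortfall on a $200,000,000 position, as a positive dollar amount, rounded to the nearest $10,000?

σ_{5d} = 2.443% × √5 = 5.463%.
ES multiplier = φ(z)/(1−α) = 0.175397/0.1 = 1.754.
ES = 5.463% × 1.754 = 9.582%; on $200,000,000: $19,164,000.

$19,160,000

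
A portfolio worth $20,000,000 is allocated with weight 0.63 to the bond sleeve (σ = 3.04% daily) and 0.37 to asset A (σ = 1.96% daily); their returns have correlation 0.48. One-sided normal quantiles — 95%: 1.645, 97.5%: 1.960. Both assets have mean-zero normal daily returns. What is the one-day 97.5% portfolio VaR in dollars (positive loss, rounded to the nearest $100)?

σ_p² = 0.63²·3.04² + 0.37²·1.96² + 2·0.48·0.63·0.37·3.04·1.96 = 5.5273 (%²).
σ_p = √5.5273 = 2.351%.
VaR = 1.960 × 2.351% = 4.608%; on $20,000,000 that is $921,600.

$921,600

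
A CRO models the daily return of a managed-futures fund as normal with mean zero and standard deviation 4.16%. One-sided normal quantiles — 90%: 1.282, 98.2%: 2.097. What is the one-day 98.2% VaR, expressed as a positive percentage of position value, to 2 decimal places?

8.72%

VaR = z·σ = 2.097 × 4.16% = 8.724%.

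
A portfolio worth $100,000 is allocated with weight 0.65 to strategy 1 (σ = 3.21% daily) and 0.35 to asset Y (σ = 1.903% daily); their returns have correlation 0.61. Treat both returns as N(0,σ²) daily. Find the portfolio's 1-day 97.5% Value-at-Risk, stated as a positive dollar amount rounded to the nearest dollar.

σ_p² = 0.65²·3.21² + 0.35²·1.903² + 2·0.61·0.65·0.35·3.21·1.903 = 6.4926 (%²).
σ_p = √6.4926 = 2.548%.
At 97.5%, z = 1.960.
VaR = 1.960 × 2.548% = 4.994%; on $100,000 that is $4,994.

$4,994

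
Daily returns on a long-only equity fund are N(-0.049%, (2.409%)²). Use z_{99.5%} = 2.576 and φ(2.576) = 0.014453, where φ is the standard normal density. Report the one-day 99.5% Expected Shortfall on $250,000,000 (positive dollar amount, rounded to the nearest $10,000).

Tail multiplier: φ(z)/(1−α) = 0.014453 / 0.005 = 2.891.
ES = −(-0.049%) + 2.409% × 2.891 = 7.013%.
On $250,000,000: 0.07013 × $250,000,000 = $17,532,500.

$17,530,000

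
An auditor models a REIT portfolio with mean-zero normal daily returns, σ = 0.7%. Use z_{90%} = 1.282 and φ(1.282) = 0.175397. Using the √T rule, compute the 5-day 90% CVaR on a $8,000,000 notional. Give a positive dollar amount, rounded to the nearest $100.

σ_{5d} = 0.7% × √5 = 1.565%.
ES multiplier = φ(z)/(1−α) = 0.175397/0.1 = 1.754.
ES = 1.565% × 1.754 = 2.745%; on $8,000,000: $219,600.

$219,600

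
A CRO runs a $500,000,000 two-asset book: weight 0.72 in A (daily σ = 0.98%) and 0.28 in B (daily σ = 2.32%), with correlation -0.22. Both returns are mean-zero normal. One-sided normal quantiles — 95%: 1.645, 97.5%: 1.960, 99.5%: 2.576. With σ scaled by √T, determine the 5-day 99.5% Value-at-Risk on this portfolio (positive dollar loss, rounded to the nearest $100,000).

$24,400,000

σ_p = √(0.72²·0.98² + 0.28²·2.32² + 2·-0.22·0.72·0.28·0.98·2.32) = 0.847%.
σ_{5d} = 0.847% × √5 = 1.894%.
VaR = 2.576 × 1.894% = 4.879%; on $500,000,000 that is $24,395,000.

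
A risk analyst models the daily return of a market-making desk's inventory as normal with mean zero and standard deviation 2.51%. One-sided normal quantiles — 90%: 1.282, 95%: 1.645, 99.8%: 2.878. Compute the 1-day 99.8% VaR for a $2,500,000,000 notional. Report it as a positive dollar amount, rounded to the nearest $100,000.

VaR = z·σ = 2.878 × 2.51% = 7.224%.
On $2,500,000,000: 0.07224 × $2,500,000,000 = $180,600,000.

$180,600,000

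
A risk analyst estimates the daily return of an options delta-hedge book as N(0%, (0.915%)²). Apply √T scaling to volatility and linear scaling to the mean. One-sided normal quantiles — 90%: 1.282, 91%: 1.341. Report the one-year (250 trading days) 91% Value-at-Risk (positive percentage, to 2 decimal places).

19.40%

σ_{250d} = 0.915% × √250 = 14.467%.
VaR = 1.341 × 14.467% = 19.400%.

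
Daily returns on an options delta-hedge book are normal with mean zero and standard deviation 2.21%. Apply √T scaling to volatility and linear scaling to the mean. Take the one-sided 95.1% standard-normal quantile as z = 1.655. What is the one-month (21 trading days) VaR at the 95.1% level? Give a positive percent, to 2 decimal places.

σ_{21d} = 2.21% × √21 = 10.127%.
VaR = 1.655 × 10.127% = 16.760%.

16.76%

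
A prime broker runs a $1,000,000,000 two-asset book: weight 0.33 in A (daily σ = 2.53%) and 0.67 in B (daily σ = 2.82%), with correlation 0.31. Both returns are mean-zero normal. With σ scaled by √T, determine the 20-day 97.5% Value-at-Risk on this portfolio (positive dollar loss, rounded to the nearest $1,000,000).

σ_p = √(0.33²·2.53² + 0.67²·2.82² + 2·0.31·0.33·0.67·2.53·2.82) = 2.290%.
σ_{20d} = 2.290% × √20 = 10.241%.
z(97.5%) = 1.960.
VaR = 1.960 × 10.241% = 20.072%; on $1,000,000,000 that is $200,720,000.

$201,000,000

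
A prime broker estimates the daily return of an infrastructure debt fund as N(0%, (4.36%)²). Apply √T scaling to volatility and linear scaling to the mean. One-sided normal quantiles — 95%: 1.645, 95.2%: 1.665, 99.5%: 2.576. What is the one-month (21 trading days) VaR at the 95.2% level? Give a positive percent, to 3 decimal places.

33.267%

σ_{21d} = 4.36% × √21 = 19.980%.
VaR = 1.665 × 19.980% = 33.267%.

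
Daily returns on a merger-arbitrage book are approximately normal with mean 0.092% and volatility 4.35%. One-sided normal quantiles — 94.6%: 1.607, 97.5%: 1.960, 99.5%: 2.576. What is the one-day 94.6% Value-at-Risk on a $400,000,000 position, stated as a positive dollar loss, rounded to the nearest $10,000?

VaR = −μ + z·σ = −(0.092%) + 1.607 × 4.35% = 6.898%.
On $400,000,000: 0.06898 × $400,000,000 = $27,592,000.

$27,590,000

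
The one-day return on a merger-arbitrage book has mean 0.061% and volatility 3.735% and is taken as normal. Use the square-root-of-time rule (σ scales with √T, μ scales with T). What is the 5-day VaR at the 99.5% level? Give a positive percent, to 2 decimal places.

21.21%

At 99.5%, z = 2.576.
σ_{5d} = 3.735% × √5 = 8.352%; μ_{5d} = 5 × 0.061% = 0.305%.
VaR = −(0.305%) + 2.576 × 8.352% = 21.210%.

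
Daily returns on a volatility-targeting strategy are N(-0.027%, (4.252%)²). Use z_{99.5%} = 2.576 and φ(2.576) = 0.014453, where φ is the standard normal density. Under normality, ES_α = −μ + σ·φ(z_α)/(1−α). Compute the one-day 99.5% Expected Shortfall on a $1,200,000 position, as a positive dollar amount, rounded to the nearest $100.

$147,800

Tail multiplier: φ(z)/(1−α) = 0.014453 / 0.005 = 2.891.
ES = −(-0.027%) + 4.252% × 2.891 = 12.320%.
On $1,200,000: 0.12320 × $1,200,000 = $147,840.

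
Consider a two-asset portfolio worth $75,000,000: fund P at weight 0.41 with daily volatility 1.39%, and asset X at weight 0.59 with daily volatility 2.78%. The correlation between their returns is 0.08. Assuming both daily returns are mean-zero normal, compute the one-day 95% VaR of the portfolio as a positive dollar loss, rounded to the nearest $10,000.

σ_p² = 0.41²·1.39² + 0.59²·2.78² + 2·0.08·0.41·0.59·1.39·2.78 = 3.1646 (%²).
σ_p = √3.1646 = 1.779%.
At 95%, z = 1.645.
VaR = 1.645 × 1.779% = 2.926%; on $75,000,000 that is $2,194,500.

$2,190,000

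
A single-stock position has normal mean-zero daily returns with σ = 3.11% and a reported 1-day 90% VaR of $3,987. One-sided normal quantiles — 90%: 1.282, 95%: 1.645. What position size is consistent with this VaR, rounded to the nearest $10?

$100,000

VaR as a fraction of value: z·σ = 1.282 × 3.11% = 3.98702%.
Position = $3,987 / 0.0398702 = $99,999.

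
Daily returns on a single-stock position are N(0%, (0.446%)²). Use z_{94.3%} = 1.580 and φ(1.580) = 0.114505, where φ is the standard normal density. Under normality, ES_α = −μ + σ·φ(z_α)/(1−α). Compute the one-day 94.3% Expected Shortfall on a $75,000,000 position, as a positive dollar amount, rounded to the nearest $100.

Tail multiplier: φ(z)/(1−α) = 0.114505 / 0.057 = 2.009.
ES = 0.446% × 2.009 = 0.896%.
On $75,000,000: 0.00896 × $75,000,000 = $672,000.

$672,000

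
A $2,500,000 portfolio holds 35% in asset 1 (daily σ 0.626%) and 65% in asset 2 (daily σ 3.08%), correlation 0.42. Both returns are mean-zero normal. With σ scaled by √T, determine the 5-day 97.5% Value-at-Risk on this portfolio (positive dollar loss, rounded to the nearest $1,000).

$230,000

σ_p = √(0.35²·0.626² + 0.65²·3.08² + 2·0.42·0.35·0.65·0.626·3.08) = 2.103%.
σ_{5d} = 2.103% × √5 = 4.702%.
z(97.5%) = 1.960.
VaR = 1.960 × 4.702% = 9.216%; on $2,500,000 that is $230,400.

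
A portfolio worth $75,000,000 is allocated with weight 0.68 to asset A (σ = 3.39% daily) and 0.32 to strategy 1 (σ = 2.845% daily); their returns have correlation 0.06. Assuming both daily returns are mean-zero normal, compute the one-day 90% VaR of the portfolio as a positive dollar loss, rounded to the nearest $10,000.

σ_p² = 0.68²·3.39² + 0.32²·2.845² + 2·0.06·0.68·0.32·3.39·2.845 = 6.3946 (%²).
σ_p = √6.3946 = 2.529%.
At 90%, z = 1.282.
VaR = 1.282 × 2.529% = 3.242%; on $75,000,000 that is $2,431,500.

$2,430,000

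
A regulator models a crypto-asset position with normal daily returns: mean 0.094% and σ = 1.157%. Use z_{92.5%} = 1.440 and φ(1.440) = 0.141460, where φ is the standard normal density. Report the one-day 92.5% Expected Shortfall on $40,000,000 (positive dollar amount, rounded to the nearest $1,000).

Tail multiplier: φ(z)/(1−α) = 0.141460 / 0.075 = 1.886.
ES = −(0.094%) + 1.157% × 1.886 = 2.088%.
On $40,000,000: 0.02088 × $40,000,000 = $835,200.

$835,000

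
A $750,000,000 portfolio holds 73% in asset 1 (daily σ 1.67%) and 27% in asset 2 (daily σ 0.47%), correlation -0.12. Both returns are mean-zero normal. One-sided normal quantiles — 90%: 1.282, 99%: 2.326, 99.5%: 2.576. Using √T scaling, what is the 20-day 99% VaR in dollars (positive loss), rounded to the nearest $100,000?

σ_p = √(0.73²·1.67² + 0.27²·0.47² + 2·-0.12·0.73·0.27·1.67·0.47) = 1.210%.
σ_{20d} = 1.210% × √20 = 5.411%.
VaR = 2.326 × 5.411% = 12.586%; on $750,000,000 that is $94,395,000.

$94,400,000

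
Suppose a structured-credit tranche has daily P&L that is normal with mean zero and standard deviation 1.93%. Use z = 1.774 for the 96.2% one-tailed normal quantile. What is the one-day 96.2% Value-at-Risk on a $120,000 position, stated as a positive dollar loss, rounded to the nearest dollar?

$4,109

VaR = z·σ = 1.774 × 1.93% = 3.424%.
On $120,000: 0.03424 × $120,000 = $4,109.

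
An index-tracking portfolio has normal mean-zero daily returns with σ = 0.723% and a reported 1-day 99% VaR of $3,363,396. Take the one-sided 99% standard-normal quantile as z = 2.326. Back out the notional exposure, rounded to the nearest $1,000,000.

$200,000,000

VaR as a fraction of value: z·σ = 2.326 × 0.723% = 1.6817%.
Position = $3,363,396 / 0.016817 = $200,000,000.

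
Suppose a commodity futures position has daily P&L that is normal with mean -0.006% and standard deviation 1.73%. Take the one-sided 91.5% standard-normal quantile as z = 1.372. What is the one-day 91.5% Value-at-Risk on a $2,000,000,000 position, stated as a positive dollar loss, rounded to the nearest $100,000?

$47,600,000

VaR = −μ + z·σ = −(-0.006%) + 1.372 × 1.73% = 2.380%.
On $2,000,000,000: 0.02380 × $2,000,000,000 = $47,600,000.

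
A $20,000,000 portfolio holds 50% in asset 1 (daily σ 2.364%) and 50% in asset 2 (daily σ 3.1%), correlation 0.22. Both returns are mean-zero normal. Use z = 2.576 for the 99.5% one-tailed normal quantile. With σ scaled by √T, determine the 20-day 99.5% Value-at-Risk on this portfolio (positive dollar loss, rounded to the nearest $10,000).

$4,940,000

σ_p = √(0.5²·2.364² + 0.5²·3.1² + 2·0.22·0.5·0.5·2.364·3.1) = 2.146%.
σ_{20d} = 2.146% × √20 = 9.597%.
VaR = 2.576 × 9.597% = 24.722%; on $20,000,000 that is $4,944,400.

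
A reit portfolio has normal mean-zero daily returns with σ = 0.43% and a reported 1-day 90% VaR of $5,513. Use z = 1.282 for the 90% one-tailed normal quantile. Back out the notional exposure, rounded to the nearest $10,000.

$1,000,000

VaR as a fraction of value: z·σ = 1.282 × 0.43% = 0.55126%.
Position = $5,513 / 0.0055126 = $1,000,073.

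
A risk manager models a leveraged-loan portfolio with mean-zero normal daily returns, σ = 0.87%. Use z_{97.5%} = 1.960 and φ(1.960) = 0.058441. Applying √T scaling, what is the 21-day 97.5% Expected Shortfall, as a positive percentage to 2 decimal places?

9.32%

σ_{21d} = 0.87% × √21 = 3.987%.
ES multiplier = φ(z)/(1−α) = 0.058441/0.025 = 2.338.
ES = 3.987% × 2.338 = 9.322%.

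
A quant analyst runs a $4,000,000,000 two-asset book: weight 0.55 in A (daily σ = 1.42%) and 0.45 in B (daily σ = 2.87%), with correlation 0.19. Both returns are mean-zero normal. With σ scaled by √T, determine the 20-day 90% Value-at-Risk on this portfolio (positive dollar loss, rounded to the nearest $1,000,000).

σ_p = √(0.55²·1.42² + 0.45²·2.87² + 2·0.19·0.55·0.45·1.42·2.87) = 1.631%.
σ_{20d} = 1.631% × √20 = 7.294%.
z(90%) = 1.282.
VaR = 1.282 × 7.294% = 9.351%; on $4,000,000,000 that is $374,040,000.

$374,000,000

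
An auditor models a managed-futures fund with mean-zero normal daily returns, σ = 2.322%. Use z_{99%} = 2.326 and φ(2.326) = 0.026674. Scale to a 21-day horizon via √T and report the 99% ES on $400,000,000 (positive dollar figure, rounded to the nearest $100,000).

σ_{21d} = 2.322% × √21 = 10.641%.
ES multiplier = φ(z)/(1−α) = 0.026674/0.01 = 2.667.
ES = 10.641% × 2.667 = 28.380%; on $400,000,000: $113,520,000.

$113,500,000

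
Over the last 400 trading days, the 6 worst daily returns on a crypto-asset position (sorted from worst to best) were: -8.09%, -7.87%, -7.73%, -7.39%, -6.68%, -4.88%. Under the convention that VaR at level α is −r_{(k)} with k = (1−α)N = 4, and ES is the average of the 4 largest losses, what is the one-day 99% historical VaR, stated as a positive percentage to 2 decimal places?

k = 4; the 4th lowest return is -7.39%, so VaR = 7.39%.

7.39%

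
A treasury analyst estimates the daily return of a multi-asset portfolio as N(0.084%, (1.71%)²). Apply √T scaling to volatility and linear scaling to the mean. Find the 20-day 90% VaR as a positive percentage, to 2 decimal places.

At 90%, z = 1.282.
σ_{20d} = 1.71% × √20 = 7.647%; μ_{20d} = 20 × 0.084% = 1.680%.
VaR = −(1.680%) + 1.282 × 7.647% = 8.123%.

8.12%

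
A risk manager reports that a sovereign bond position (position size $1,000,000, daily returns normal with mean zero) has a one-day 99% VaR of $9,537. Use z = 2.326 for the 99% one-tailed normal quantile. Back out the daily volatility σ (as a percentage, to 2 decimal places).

VaR as a fraction: $9,537 / $1,000,000 = 0.954%.
σ = VaR / z = 0.954% / 2.326 = 0.410%.

0.41%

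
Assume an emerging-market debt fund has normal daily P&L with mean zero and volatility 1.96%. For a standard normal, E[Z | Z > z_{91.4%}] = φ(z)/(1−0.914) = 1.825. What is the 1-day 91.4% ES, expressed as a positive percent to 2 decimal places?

3.58%

ES = 1.96% × 1.825 = 3.577%.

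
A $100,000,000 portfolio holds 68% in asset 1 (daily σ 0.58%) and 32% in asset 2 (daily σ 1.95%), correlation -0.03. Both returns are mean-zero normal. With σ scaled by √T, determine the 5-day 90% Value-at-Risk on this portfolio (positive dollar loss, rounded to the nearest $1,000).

$2,087,000

σ_p = √(0.68²·0.58² + 0.32²·1.95² + 2·-0.03·0.68·0.32·0.58·1.95) = 0.728%.
σ_{5d} = 0.728% × √5 = 1.628%.
z(90%) = 1.282.
VaR = 1.282 × 1.628% = 2.087%; on $100,000,000 that is $2,087,000.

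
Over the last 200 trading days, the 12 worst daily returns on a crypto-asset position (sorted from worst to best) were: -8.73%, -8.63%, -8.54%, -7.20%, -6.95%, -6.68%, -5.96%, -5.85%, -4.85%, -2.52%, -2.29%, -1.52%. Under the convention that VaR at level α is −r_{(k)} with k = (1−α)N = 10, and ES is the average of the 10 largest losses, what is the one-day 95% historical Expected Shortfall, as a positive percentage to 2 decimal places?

The 10 worst returns sum to -65.91%.
ES = −(-65.91%) / 10 = 6.591% ≈ 6.59%.

6.59%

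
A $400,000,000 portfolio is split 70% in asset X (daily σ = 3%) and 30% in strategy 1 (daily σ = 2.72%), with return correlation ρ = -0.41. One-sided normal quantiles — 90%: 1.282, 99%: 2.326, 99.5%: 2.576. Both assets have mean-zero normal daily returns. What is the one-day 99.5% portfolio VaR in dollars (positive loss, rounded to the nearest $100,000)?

σ_p² = 0.7²·3² + 0.3²·2.72² + 2·-0.41·0.7·0.3·3·2.72 = 3.6707 (%²).
σ_p = √3.6707 = 1.916%.
VaR = 2.576 × 1.916% = 4.936%; on $400,000,000 that is $19,744,000.

$19,700,000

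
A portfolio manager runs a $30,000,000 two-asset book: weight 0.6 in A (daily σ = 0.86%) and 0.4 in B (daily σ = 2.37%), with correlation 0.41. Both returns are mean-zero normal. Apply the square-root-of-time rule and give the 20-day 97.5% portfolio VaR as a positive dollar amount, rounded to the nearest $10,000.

$3,290,000

σ_p = √(0.6²·0.86² + 0.4²·2.37² + 2·0.41·0.6·0.4·0.86·2.37) = 1.251%.
σ_{20d} = 1.251% × √20 = 5.595%.
z(97.5%) = 1.960.
VaR = 1.960 × 5.595% = 10.966%; on $30,000,000 that is $3,289,800.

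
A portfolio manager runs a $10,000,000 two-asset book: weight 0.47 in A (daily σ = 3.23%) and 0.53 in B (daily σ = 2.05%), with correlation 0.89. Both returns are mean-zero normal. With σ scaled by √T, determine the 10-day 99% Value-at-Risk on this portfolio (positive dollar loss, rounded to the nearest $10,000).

$1,860,000

σ_p = √(0.47²·3.23² + 0.53²·2.05² + 2·0.89·0.47·0.53·3.23·2.05) = 2.534%.
σ_{10d} = 2.534% × √10 = 8.013%.
z(99%) = 2.326.
VaR = 2.326 × 8.013% = 18.638%; on $10,000,000 that is $1,863,800.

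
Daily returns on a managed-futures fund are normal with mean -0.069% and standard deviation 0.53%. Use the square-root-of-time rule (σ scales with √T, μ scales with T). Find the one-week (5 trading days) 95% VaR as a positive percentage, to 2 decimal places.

2.29%

At 95%, z = 1.645.
σ_{5d} = 0.53% × √5 = 1.185%; μ_{5d} = 5 × -0.069% = -0.345%.
VaR = −(-0.345%) + 1.645 × 1.185% = 2.294%.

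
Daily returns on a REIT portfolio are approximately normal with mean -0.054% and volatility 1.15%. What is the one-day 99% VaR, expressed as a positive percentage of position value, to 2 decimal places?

2.73%

At 99% one-sided, z = 2.326.
VaR = −μ + z·σ = −(-0.054%) + 2.326 × 1.15% = 2.729%.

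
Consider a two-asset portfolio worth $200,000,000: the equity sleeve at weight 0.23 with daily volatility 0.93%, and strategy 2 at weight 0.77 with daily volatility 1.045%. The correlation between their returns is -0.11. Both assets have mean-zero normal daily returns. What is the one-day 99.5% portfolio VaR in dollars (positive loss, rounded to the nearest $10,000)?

$4,170,000

σ_p² = 0.23²·0.93² + 0.77²·1.045² + 2·-0.11·0.23·0.77·0.93·1.045 = 0.6553 (%²).
σ_p = √0.6553 = 0.810%.
At 99.5%, z = 2.576.
VaR = 2.576 × 0.810% = 2.087%; on $200,000,000 that is $4,174,000.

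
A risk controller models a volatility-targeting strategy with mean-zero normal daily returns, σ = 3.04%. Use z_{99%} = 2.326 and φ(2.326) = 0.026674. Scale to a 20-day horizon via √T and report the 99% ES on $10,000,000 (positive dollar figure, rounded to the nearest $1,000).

$3,626,000

σ_{20d} = 3.04% × √20 = 13.595%.
ES multiplier = φ(z)/(1−α) = 0.026674/0.01 = 2.667.
ES = 13.595% × 2.667 = 36.258%; on $10,000,000: $3,625,800.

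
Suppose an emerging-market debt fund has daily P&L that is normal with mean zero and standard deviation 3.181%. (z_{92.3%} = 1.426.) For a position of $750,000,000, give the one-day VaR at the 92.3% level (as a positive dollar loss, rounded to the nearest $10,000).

$34,020,000

VaR = z·σ = 1.426 × 3.181% = 4.536%.
On $750,000,000: 0.04536 × $750,000,000 = $34,020,000.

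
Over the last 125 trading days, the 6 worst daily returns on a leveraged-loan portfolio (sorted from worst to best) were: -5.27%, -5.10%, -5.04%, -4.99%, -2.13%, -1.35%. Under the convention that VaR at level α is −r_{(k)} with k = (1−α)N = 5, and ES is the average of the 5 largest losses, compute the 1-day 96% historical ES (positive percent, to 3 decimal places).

4.506%

The 5 worst returns sum to -22.53%.
ES = −(-22.53%) / 5 = 4.506%.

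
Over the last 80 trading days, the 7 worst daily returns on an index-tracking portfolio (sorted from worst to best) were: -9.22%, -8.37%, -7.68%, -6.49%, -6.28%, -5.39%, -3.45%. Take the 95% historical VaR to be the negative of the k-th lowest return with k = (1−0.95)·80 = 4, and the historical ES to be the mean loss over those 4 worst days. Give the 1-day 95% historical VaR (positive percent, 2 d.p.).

k = 4; the 4th lowest return is -6.49%, so VaR = 6.49%.

6.49%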